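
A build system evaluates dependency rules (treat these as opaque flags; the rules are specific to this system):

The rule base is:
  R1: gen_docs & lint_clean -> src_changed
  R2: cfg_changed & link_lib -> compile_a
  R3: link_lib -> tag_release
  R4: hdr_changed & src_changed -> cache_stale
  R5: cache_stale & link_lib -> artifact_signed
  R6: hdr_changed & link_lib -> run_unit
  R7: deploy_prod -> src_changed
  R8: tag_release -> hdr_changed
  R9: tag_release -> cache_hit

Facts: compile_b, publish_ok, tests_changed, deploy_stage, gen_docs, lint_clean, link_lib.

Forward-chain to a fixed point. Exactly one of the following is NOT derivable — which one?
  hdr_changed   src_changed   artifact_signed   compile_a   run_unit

Round 1 — R1, R3, derive src_changed, tag_release.
Round 2 — R8, R9, derive hdr_changed, cache_hit.
Round 3 — R4, R6, derive cache_stale, run_unit.
Round 4 — R5, derive artifact_signed.
Derived: artifact_signed (round 4), src_changed (round 1), hdr_changed (round 2), run_unit (round 3). compile_a never appears in any round.

compile_a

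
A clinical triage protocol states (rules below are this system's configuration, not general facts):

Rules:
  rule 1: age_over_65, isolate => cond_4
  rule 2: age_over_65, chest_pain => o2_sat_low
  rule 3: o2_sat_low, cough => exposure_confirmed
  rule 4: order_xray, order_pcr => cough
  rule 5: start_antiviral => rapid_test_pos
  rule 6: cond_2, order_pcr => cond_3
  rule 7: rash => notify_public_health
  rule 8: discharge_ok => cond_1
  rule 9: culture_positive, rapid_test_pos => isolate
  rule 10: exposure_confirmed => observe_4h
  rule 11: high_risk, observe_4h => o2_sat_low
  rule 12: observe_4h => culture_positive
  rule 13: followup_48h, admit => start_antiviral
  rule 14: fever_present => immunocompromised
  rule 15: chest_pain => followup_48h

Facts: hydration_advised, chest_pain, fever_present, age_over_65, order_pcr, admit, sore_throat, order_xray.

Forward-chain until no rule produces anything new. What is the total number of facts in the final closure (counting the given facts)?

Round 1: rule 2 [age_over_65, chest_pain => o2_sat_low]; rule 4 [order_xray, order_pcr => cough]; rule 14 [fever_present => immunocompromised]; rule 15 [chest_pain => followup_48h]. New: o2_sat_low, cough, immunocompromised, followup_48h.
Round 2: rule 3 [o2_sat_low, cough => exposure_confirmed]; rule 13 [followup_48h, admit => start_antiviral]. New: exposure_confirmed, start_antiviral.
Round 3: rule 5 [start_antiviral => rapid_test_pos]; rule 10 [exposure_confirmed => observe_4h]. New: rapid_test_pos, observe_4h.
Round 4: rule 12 [observe_4h => culture_positive]. New: culture_positive.
Round 5: rule 9 [culture_positive, rapid_test_pos => isolate]. New: isolate.
Round 6: rule 1 [age_over_65, isolate => cond_4]. New: cond_4.
Closure: {admit, age_over_65, chest_pain, cond_4, cough, culture_positive, exposure_confirmed, fever_present, followup_48h, hydration_advised, immunocompromised, isolate, o2_sat_low, observe_4h, order_pcr, order_xray, rapid_test_pos, sore_throat, start_antiviral} — 19 facts.

19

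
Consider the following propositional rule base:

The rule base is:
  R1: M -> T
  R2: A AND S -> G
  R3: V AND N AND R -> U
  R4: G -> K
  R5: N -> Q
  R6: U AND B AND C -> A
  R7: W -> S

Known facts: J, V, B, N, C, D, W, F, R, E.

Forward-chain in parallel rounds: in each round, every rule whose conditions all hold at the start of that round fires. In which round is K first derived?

Round 1 — R3, R5, R7, derive U, Q, S.
Round 2 — R6, derive A.
Round 3 — R2, derive G.
Round 4 — R4, derive K.
K first appears in round 4.

4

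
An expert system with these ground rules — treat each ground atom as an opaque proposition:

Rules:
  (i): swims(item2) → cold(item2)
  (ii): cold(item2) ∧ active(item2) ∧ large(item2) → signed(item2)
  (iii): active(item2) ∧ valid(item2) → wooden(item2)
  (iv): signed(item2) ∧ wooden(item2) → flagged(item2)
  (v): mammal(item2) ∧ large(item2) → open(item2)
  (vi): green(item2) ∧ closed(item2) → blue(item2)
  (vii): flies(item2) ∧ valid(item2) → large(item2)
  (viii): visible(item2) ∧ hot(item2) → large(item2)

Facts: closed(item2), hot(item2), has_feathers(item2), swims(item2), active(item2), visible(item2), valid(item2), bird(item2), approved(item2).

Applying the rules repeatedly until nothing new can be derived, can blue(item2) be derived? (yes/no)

no

[1] (i) [swims(item2) → cold(item2)]; (iii) [active(item2) ∧ valid(item2) → wooden(item2)]; (viii) [visible(item2) ∧ hot(item2) → large(item2)]. ⇒ new: cold(item2), wooden(item2), large(item2).
[2] (ii) [cold(item2) ∧ active(item2) ∧ large(item2) → signed(item2)]. ⇒ new: signed(item2).
[3] (iv) [signed(item2) ∧ wooden(item2) → flagged(item2)]. ⇒ new: flagged(item2).
Fixed point reached. blue(item2) is concluded only by (vi); (vi) needs green(item2) (never derived).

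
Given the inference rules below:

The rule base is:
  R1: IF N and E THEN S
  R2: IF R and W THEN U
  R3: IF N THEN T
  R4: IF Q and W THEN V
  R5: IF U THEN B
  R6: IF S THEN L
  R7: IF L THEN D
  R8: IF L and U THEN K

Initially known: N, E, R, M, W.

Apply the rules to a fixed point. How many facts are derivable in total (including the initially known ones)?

Round 1 — R1, R2, R3, derive S, U, T.
Round 2 — R5, R6, derive B, L.
Round 3 — R7, R8, derive D, K.
Closure: {B, D, E, K, L, M, N, R, S, T, U, W} — 12 facts.

12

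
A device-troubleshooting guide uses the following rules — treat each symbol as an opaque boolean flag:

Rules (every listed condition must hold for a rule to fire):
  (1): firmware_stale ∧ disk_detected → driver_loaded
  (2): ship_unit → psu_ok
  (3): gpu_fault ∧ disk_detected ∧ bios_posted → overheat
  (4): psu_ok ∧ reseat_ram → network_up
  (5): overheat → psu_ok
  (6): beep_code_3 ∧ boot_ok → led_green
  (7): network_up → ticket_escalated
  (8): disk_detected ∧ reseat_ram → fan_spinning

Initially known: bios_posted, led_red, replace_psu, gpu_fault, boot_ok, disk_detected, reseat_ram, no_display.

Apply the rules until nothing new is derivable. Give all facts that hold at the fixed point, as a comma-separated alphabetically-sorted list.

bios_posted, boot_ok, disk_detected, fan_spinning, gpu_fault, led_red, network_up, no_display, overheat, psu_ok, replace_psu, reseat_ram, ticket_escalated

Round 1: (3) [gpu_fault ∧ disk_detected ∧ bios_posted → overheat]; (8) [disk_detected ∧ reseat_ram → fan_spinning]. New: overheat, fan_spinning.
Round 2: (5) [overheat → psu_ok]. New: psu_ok.
Round 3: (4) [psu_ok ∧ reseat_ram → network_up]. New: network_up.
Round 4: (7) [network_up → ticket_escalated]. New: ticket_escalated.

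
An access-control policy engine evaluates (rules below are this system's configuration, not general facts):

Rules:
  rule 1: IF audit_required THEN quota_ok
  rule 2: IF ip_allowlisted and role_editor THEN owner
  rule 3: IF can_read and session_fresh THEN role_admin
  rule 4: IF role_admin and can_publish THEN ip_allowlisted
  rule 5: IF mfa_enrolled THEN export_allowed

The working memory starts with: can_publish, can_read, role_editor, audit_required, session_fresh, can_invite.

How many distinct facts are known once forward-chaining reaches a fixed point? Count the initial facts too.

Round 1: rule 1 [IF audit_required THEN quota_ok]; rule 3 [IF can_read and session_fresh THEN role_admin]. New: quota_ok, role_admin.
Round 2: rule 4 [IF role_admin and can_publish THEN ip_allowlisted]. New: ip_allowlisted.
Round 3: rule 2 [IF ip_allowlisted and role_editor THEN owner]. New: owner.
Closure: {audit_required, can_invite, can_publish, can_read, ip_allowlisted, owner, quota_ok, role_admin, role_editor, session_fresh} — 10 facts.

10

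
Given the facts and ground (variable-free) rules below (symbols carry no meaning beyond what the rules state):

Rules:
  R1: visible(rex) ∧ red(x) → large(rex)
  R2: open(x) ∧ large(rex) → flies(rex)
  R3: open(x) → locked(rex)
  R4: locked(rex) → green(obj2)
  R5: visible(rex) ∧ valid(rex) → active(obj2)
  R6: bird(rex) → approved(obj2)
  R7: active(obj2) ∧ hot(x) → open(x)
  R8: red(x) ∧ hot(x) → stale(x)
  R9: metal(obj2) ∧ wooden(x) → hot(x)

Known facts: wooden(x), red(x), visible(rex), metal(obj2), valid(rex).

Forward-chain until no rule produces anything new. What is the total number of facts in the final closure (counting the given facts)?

[1] R1 [visible(rex) ∧ red(x) → large(rex)]; R5 [visible(rex) ∧ valid(rex) → active(obj2)]; R9 [metal(obj2) ∧ wooden(x) → hot(x)]. ⇒ new: large(rex), active(obj2), hot(x).
[2] R7 [active(obj2) ∧ hot(x) → open(x)]; R8 [red(x) ∧ hot(x) → stale(x)]. ⇒ new: open(x), stale(x).
[3] R2 [open(x) ∧ large(rex) → flies(rex)]; R3 [open(x) → locked(rex)]. ⇒ new: flies(rex), locked(rex).
[4] R4 [locked(rex) → green(obj2)]. ⇒ new: green(obj2).
Closure: {active(obj2), flies(rex), green(obj2), hot(x), large(rex), locked(rex), metal(obj2), open(x), red(x), stale(x), valid(rex), visible(rex), wooden(x)} — 13 facts.

13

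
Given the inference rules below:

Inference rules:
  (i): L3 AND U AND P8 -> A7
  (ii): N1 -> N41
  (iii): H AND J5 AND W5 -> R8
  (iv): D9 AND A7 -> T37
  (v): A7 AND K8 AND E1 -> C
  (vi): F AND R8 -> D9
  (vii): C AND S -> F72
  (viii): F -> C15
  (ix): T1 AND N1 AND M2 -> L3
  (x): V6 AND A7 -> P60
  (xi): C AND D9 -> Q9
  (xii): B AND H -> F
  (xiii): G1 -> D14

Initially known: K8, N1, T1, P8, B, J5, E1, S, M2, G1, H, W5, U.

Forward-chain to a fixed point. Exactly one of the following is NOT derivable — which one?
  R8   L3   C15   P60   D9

P60

Round 1: (ii) [N1 -> N41]; (iii) [H AND J5 AND W5 -> R8]; (ix) [T1 AND N1 AND M2 -> L3]; (xii) [B AND H -> F]; (xiii) [G1 -> D14]. Adds N41, R8, L3, F, D14.
Round 2: (i) [L3 AND U AND P8 -> A7]; (vi) [F AND R8 -> D9]; (viii) [F -> C15]. Adds A7, D9, C15.
Round 3: (iv) [D9 AND A7 -> T37]; (v) [A7 AND K8 AND E1 -> C]. Adds T37, C.
Round 4: (vii) [C AND S -> F72]; (xi) [C AND D9 -> Q9]. Adds F72, Q9.
Derived: R8 (round 1), L3 (round 1), C15 (round 2), D9 (round 2). P60 never appears in any round.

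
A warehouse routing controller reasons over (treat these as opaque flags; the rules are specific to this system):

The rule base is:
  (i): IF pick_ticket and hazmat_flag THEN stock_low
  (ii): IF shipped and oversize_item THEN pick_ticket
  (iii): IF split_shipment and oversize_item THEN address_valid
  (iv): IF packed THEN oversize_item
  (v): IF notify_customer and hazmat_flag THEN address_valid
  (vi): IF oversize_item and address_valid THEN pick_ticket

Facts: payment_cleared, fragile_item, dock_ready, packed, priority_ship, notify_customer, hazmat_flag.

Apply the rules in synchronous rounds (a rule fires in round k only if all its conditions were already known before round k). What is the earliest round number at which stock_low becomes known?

3

Round 1: (iv) [IF packed THEN oversize_item]; (v) [IF notify_customer and hazmat_flag THEN address_valid]. New: oversize_item, address_valid.
Round 2: (vi) [IF oversize_item and address_valid THEN pick_ticket]. New: pick_ticket.
Round 3: (i) [IF pick_ticket and hazmat_flag THEN stock_low]. New: stock_low.
stock_low first appears in round 3.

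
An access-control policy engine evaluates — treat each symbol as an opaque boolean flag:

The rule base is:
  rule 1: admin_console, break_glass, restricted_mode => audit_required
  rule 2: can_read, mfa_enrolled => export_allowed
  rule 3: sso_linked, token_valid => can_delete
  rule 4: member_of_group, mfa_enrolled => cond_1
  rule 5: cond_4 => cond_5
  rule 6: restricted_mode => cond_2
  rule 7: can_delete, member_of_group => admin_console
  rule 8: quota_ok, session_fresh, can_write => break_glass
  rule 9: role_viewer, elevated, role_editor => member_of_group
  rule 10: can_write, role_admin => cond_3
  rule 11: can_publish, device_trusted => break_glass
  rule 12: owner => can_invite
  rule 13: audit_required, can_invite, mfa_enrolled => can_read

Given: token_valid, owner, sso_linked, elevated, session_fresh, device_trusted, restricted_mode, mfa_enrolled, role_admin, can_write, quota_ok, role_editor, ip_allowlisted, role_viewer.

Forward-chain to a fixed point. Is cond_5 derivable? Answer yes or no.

[1] rule 3 [sso_linked, token_valid => can_delete]; rule 6 [restricted_mode => cond_2]; rule 8 [quota_ok, session_fresh, can_write => break_glass]; rule 9 [role_viewer, elevated, role_editor => member_of_group]; rule 10 [can_write, role_admin => cond_3]; rule 12 [owner => can_invite]. ⇒ new: can_delete, cond_2, break_glass, member_of_group, cond_3, can_invite.
[2] rule 4 [member_of_group, mfa_enrolled => cond_1]; rule 7 [can_delete, member_of_group => admin_console]. ⇒ new: cond_1, admin_console.
[3] rule 1 [admin_console, break_glass, restricted_mode => audit_required]. ⇒ new: audit_required.
[4] rule 13 [audit_required, can_invite, mfa_enrolled => can_read]. ⇒ new: can_read.
[5] rule 2 [can_read, mfa_enrolled => export_allowed]. ⇒ new: export_allowed.
Fixed point reached. cond_5 is concluded only by rule 5; rule 5 needs cond_4 (never derived).

no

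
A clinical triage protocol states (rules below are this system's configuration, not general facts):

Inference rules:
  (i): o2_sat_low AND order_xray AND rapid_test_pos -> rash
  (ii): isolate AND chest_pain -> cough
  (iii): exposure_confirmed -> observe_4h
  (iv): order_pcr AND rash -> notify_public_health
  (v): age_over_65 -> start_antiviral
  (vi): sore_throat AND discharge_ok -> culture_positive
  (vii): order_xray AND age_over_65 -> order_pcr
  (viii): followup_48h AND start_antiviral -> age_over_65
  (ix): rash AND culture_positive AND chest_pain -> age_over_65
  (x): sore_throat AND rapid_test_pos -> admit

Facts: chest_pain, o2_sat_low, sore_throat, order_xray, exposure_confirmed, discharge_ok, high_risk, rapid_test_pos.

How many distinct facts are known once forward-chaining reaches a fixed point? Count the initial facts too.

Round 1: (i) [o2_sat_low AND order_xray AND rapid_test_pos -> rash]; (iii) [exposure_confirmed -> observe_4h]; (vi) [sore_throat AND discharge_ok -> culture_positive]; (x) [sore_throat AND rapid_test_pos -> admit]. Adds rash, observe_4h, culture_positive, admit.
Round 2: (ix) [rash AND culture_positive AND chest_pain -> age_over_65]. Adds age_over_65.
Round 3: (v) [age_over_65 -> start_antiviral]; (vii) [order_xray AND age_over_65 -> order_pcr]. Adds start_antiviral, order_pcr.
Round 4: (iv) [order_pcr AND rash -> notify_public_health]. Adds notify_public_health.
Closure: {admit, age_over_65, chest_pain, culture_positive, discharge_ok, exposure_confirmed, high_risk, notify_public_health, o2_sat_low, observe_4h, order_pcr, order_xray, rapid_test_pos, rash, sore_throat, start_antiviral} — 16 facts.

16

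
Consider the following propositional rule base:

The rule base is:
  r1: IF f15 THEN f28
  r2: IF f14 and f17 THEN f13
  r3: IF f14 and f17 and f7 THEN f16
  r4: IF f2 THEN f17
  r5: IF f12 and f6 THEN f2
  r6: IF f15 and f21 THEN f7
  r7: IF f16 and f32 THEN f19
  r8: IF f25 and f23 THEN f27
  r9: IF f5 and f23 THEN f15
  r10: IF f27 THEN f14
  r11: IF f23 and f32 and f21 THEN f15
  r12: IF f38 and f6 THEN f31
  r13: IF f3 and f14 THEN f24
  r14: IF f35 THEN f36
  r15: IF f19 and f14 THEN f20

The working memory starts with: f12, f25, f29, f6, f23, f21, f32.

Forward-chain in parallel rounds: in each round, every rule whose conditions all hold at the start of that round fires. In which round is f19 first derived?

Round 1: r5 [IF f12 and f6 THEN f2]; r8 [IF f25 and f23 THEN f27]; r11 [IF f23 and f32 and f21 THEN f15]. New: f2, f27, f15.
Round 2: r1 [IF f15 THEN f28]; r4 [IF f2 THEN f17]; r6 [IF f15 and f21 THEN f7]; r10 [IF f27 THEN f14]. New: f28, f17, f7, f14.
Round 3: r2 [IF f14 and f17 THEN f13]; r3 [IF f14 and f17 and f7 THEN f16]. New: f13, f16.
Round 4: r7 [IF f16 and f32 THEN f19]. New: f19.
f19 first appears in round 4.

4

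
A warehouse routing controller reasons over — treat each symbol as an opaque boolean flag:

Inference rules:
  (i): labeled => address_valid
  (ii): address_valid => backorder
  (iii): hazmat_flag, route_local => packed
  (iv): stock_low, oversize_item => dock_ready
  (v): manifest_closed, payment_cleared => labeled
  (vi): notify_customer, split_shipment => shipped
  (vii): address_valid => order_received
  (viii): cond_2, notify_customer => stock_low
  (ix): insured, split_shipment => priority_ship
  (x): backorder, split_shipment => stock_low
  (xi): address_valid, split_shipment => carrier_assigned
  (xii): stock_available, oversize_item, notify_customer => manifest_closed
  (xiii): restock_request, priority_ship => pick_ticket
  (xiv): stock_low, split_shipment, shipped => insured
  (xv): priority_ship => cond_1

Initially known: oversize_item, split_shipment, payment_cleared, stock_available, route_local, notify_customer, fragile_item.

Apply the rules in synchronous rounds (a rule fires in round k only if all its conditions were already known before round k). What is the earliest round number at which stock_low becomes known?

5

Round 1: (vi) [notify_customer, split_shipment => shipped]; (xii) [stock_available, oversize_item, notify_customer => manifest_closed]. New: shipped, manifest_closed.
Round 2: (v) [manifest_closed, payment_cleared => labeled]. New: labeled.
Round 3: (i) [labeled => address_valid]. New: address_valid.
Round 4: (ii) [address_valid => backorder]; (vii) [address_valid => order_received]; (xi) [address_valid, split_shipment => carrier_assigned]. New: backorder, order_received, carrier_assigned.
Round 5: (x) [backorder, split_shipment => stock_low]. New: stock_low.
stock_low first appears in round 5.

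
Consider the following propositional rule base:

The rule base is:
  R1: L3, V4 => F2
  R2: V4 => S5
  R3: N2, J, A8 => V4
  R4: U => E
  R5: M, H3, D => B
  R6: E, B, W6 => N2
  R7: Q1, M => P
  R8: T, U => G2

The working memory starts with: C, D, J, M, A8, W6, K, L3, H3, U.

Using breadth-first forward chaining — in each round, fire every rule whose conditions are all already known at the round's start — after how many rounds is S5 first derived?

Round 1 — R4, R5, derive E, B.
Round 2 — R6, derive N2.
Round 3 — R3, derive V4.
Round 4 — R1, R2, derive F2, S5.
S5 first appears in round 4.

4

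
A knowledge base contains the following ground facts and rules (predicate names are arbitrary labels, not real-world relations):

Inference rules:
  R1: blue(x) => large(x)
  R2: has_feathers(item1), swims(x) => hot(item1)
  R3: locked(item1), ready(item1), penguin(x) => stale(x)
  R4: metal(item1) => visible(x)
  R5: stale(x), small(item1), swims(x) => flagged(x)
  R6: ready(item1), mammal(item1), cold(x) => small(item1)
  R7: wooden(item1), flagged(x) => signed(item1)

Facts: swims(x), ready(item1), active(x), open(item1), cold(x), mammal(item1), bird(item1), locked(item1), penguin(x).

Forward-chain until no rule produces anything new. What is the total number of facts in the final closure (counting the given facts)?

12

[1] R3 [locked(item1), ready(item1), penguin(x) => stale(x)]; R6 [ready(item1), mammal(item1), cold(x) => small(item1)]. ⇒ new: stale(x), small(item1).
[2] R5 [stale(x), small(item1), swims(x) => flagged(x)]. ⇒ new: flagged(x).
Closure: {active(x), bird(item1), cold(x), flagged(x), locked(item1), mammal(item1), open(item1), penguin(x), ready(item1), small(item1), stale(x), swims(x)} — 12 facts.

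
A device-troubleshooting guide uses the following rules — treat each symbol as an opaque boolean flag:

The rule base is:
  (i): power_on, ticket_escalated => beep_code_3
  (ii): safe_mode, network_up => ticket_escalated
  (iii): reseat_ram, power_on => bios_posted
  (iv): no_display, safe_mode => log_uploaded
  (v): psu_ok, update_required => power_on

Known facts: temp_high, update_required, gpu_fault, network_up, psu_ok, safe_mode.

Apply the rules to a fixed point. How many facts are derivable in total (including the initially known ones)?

Round 1 — (ii), (v), derive ticket_escalated, power_on.
Round 2 — (i), derive beep_code_3.
Closure: {beep_code_3, gpu_fault, network_up, power_on, psu_ok, safe_mode, temp_high, ticket_escalated, update_required} — 9 facts.

9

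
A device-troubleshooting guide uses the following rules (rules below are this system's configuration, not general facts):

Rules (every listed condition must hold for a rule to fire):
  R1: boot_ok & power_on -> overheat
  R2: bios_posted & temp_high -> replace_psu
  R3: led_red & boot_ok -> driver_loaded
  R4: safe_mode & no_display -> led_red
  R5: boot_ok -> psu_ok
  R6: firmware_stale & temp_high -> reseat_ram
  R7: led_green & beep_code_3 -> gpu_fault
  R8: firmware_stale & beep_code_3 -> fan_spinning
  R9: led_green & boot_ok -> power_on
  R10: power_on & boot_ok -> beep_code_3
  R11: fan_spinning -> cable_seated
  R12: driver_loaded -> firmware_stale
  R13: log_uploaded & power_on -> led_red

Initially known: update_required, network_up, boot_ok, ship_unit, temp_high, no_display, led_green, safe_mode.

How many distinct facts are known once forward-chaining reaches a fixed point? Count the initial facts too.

Round 1 — R4, R5, R9, derive led_red, psu_ok, power_on.
Round 2 — R1, R3, R10, derive overheat, driver_loaded, beep_code_3.
Round 3 — R7, R12, derive gpu_fault, firmware_stale.
Round 4 — R6, R8, derive reseat_ram, fan_spinning.
Round 5 — R11, derive cable_seated.
Closure: {beep_code_3, boot_ok, cable_seated, driver_loaded, fan_spinning, firmware_stale, gpu_fault, led_green, led_red, network_up, no_display, overheat, power_on, psu_ok, reseat_ram, safe_mode, ship_unit, temp_high, update_required} — 19 facts.

19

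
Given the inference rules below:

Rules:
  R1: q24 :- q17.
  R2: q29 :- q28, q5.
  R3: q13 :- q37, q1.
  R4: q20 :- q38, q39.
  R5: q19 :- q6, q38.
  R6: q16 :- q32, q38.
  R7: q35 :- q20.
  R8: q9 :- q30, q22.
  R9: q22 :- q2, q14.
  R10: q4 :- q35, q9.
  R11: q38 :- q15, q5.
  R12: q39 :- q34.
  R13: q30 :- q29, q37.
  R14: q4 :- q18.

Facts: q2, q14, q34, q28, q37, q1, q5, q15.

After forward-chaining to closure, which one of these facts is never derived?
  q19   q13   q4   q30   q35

Round 1: R2 [q29 :- q28, q5.]; R3 [q13 :- q37, q1.]; R9 [q22 :- q2, q14.]; R11 [q38 :- q15, q5.]; R12 [q39 :- q34.]. New: q29, q13, q22, q38, q39.
Round 2: R4 [q20 :- q38, q39.]; R13 [q30 :- q29, q37.]. New: q20, q30.
Round 3: R7 [q35 :- q20.]; R8 [q9 :- q30, q22.]. New: q35, q9.
Round 4: R10 [q4 :- q35, q9.]. New: q4.
Derived: q4 (round 4), q13 (round 1), q35 (round 3), q30 (round 2). q19 never appears in any round.

q19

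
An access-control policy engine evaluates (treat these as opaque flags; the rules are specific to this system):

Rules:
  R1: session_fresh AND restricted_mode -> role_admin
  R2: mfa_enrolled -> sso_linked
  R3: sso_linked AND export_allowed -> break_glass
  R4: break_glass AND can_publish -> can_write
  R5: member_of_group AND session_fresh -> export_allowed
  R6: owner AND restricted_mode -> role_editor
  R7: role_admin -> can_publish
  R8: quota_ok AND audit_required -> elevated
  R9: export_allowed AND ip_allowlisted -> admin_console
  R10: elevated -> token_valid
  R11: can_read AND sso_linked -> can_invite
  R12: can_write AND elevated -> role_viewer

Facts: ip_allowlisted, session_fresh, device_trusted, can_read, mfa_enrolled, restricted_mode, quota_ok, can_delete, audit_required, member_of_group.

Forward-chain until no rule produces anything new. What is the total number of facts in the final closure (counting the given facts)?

[1] R1 [session_fresh AND restricted_mode -> role_admin]; R2 [mfa_enrolled -> sso_linked]; R5 [member_of_group AND session_fresh -> export_allowed]; R8 [quota_ok AND audit_required -> elevated]. ⇒ new: role_admin, sso_linked, export_allowed, elevated.
[2] R3 [sso_linked AND export_allowed -> break_glass]; R7 [role_admin -> can_publish]; R9 [export_allowed AND ip_allowlisted -> admin_console]; R10 [elevated -> token_valid]; R11 [can_read AND sso_linked -> can_invite]. ⇒ new: break_glass, can_publish, admin_console, token_valid, can_invite.
[3] R4 [break_glass AND can_publish -> can_write]. ⇒ new: can_write.
[4] R12 [can_write AND elevated -> role_viewer]. ⇒ new: role_viewer.
Closure: {admin_console, audit_required, break_glass, can_delete, can_invite, can_publish, can_read, can_write, device_trusted, elevated, export_allowed, ip_allowlisted, member_of_group, mfa_enrolled, quota_ok, restricted_mode, role_admin, role_viewer, session_fresh, sso_linked, token_valid} — 21 facts.

21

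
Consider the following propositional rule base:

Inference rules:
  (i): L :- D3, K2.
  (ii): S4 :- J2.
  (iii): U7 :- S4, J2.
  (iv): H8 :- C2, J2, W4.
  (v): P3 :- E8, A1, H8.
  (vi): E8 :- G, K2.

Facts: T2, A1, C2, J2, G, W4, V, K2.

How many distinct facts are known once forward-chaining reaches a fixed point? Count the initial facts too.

Round 1: (ii) [S4 :- J2.]; (iv) [H8 :- C2, J2, W4.]; (vi) [E8 :- G, K2.]. New: S4, H8, E8.
Round 2: (iii) [U7 :- S4, J2.]; (v) [P3 :- E8, A1, H8.]. New: U7, P3.
Closure: {A1, C2, E8, G, H8, J2, K2, P3, S4, T2, U7, V, W4} — 13 facts.

13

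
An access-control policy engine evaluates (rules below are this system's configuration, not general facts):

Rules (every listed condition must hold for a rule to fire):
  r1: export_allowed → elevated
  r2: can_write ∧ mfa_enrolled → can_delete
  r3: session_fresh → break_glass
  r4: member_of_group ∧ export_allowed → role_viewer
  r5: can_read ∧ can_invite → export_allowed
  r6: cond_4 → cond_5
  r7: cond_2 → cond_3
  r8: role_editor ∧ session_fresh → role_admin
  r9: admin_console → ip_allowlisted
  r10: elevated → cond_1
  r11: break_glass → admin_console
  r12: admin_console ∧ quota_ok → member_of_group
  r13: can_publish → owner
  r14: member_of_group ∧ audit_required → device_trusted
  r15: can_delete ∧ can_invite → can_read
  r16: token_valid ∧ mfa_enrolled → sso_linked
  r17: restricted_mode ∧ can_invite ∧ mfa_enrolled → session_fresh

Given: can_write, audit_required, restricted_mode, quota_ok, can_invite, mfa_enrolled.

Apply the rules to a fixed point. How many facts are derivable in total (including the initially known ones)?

18

Round 1: r2 [can_write ∧ mfa_enrolled → can_delete]; r17 [restricted_mode ∧ can_invite ∧ mfa_enrolled → session_fresh]. Adds can_delete, session_fresh.
Round 2: r3 [session_fresh → break_glass]; r15 [can_delete ∧ can_invite → can_read]. Adds break_glass, can_read.
Round 3: r5 [can_read ∧ can_invite → export_allowed]; r11 [break_glass → admin_console]. Adds export_allowed, admin_console.
Round 4: r1 [export_allowed → elevated]; r9 [admin_console → ip_allowlisted]; r12 [admin_console ∧ quota_ok → member_of_group]. Adds elevated, ip_allowlisted, member_of_group.
Round 5: r4 [member_of_group ∧ export_allowed → role_viewer]; r10 [elevated → cond_1]; r14 [member_of_group ∧ audit_required → device_trusted]. Adds role_viewer, cond_1, device_trusted.
Closure: {admin_console, audit_required, break_glass, can_delete, can_invite, can_read, can_write, cond_1, device_trusted, elevated, export_allowed, ip_allowlisted, member_of_group, mfa_enrolled, quota_ok, restricted_mode, role_viewer, session_fresh} — 18 facts.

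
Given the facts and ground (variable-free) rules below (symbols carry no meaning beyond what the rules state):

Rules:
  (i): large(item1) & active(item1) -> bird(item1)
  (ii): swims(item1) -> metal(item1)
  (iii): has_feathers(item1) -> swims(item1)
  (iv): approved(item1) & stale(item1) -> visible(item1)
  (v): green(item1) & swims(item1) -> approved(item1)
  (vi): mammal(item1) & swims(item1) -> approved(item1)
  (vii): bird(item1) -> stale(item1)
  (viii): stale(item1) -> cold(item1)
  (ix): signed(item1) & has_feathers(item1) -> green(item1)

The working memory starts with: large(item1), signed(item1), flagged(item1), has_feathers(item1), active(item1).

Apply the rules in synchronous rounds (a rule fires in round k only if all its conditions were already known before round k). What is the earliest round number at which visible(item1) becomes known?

[1] (i) [large(item1) & active(item1) -> bird(item1)]; (iii) [has_feathers(item1) -> swims(item1)]; (ix) [signed(item1) & has_feathers(item1) -> green(item1)]. ⇒ new: bird(item1), swims(item1), green(item1).
[2] (ii) [swims(item1) -> metal(item1)]; (v) [green(item1) & swims(item1) -> approved(item1)]; (vii) [bird(item1) -> stale(item1)]. ⇒ new: metal(item1), approved(item1), stale(item1).
[3] (iv) [approved(item1) & stale(item1) -> visible(item1)]; (viii) [stale(item1) -> cold(item1)]. ⇒ new: visible(item1), cold(item1).
visible(item1) first appears in round 3.

3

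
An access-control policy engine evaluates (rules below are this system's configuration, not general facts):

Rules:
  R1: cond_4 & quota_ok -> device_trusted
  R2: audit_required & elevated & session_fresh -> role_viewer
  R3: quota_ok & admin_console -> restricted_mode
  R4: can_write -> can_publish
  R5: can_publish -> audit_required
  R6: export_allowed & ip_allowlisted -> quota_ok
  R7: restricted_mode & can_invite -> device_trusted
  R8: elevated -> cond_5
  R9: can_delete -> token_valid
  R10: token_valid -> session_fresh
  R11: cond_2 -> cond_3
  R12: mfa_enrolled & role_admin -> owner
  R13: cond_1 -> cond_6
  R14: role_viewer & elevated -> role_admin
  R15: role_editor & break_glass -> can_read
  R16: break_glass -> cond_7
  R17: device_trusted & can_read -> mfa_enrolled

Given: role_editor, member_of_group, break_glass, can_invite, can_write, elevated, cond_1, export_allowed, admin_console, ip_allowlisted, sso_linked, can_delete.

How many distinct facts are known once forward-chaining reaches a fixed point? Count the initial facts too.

Round 1 fires R4, R6, R8, R9, R13, R15, R16, giving can_publish, quota_ok, cond_5, token_valid, cond_6, can_read, cond_7.
Round 2 fires R3, R5, R10, giving restricted_mode, audit_required, session_fresh.
Round 3 fires R2, R7, giving role_viewer, device_trusted.
Round 4 fires R14, R17, giving role_admin, mfa_enrolled.
Round 5 fires R12, giving owner.
Closure: {admin_console, audit_required, break_glass, can_delete, can_invite, can_publish, can_read, can_write, cond_1, cond_5, cond_6, cond_7, device_trusted, elevated, export_allowed, ip_allowlisted, member_of_group, mfa_enrolled, owner, quota_ok, restricted_mode, role_admin, role_editor, role_viewer, session_fresh, sso_linked, token_valid} — 27 facts.

27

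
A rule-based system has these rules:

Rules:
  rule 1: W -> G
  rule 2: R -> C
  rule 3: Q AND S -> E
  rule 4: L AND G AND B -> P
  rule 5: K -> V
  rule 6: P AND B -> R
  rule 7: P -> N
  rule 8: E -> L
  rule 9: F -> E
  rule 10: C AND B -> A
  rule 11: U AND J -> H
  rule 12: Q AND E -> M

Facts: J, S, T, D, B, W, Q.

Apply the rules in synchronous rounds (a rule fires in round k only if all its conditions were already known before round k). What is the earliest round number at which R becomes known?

4

Round 1 fires rule 1, rule 3, giving G, E.
Round 2 fires rule 8, rule 12, giving L, M.
Round 3 fires rule 4, giving P.
Round 4 fires rule 6, rule 7, giving R, N.
R first appears in round 4.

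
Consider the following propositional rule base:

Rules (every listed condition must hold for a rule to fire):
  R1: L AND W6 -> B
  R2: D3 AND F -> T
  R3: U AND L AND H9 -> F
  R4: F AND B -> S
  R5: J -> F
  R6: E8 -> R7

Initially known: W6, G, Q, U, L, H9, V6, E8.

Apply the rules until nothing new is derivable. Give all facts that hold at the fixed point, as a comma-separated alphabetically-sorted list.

B, E8, F, G, H9, L, Q, R7, S, U, V6, W6

Round 1: R1 [L AND W6 -> B]; R3 [U AND L AND H9 -> F]; R6 [E8 -> R7]. New: B, F, R7.
Round 2: R4 [F AND B -> S]. New: S.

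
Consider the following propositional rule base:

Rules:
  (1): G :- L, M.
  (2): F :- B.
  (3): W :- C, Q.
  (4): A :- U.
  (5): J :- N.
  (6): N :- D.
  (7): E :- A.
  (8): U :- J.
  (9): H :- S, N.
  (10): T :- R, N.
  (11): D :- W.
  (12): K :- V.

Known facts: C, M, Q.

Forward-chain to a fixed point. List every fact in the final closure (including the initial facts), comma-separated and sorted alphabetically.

A, C, D, E, J, M, N, Q, U, W

Round 1: (3) [W :- C, Q.]. Adds W.
Round 2: (11) [D :- W.]. Adds D.
Round 3: (6) [N :- D.]. Adds N.
Round 4: (5) [J :- N.]. Adds J.
Round 5: (8) [U :- J.]. Adds U.
Round 6: (4) [A :- U.]. Adds A.
Round 7: (7) [E :- A.]. Adds E.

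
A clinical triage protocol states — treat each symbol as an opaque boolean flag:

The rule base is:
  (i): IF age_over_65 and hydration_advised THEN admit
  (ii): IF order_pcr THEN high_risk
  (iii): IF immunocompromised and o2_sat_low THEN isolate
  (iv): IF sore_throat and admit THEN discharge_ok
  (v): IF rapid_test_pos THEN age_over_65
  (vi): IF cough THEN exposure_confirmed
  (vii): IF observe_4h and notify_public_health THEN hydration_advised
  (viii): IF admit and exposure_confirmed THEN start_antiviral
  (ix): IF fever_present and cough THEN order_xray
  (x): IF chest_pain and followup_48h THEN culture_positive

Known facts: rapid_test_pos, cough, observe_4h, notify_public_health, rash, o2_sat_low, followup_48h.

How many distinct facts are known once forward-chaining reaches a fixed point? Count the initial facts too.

12

Round 1: (v) [IF rapid_test_pos THEN age_over_65]; (vi) [IF cough THEN exposure_confirmed]; (vii) [IF observe_4h and notify_public_health THEN hydration_advised]. New: age_over_65, exposure_confirmed, hydration_advised.
Round 2: (i) [IF age_over_65 and hydration_advised THEN admit]. New: admit.
Round 3: (viii) [IF admit and exposure_confirmed THEN start_antiviral]. New: start_antiviral.
Closure: {admit, age_over_65, cough, exposure_confirmed, followup_48h, hydration_advised, notify_public_health, o2_sat_low, observe_4h, rapid_test_pos, rash, start_antiviral} — 12 facts.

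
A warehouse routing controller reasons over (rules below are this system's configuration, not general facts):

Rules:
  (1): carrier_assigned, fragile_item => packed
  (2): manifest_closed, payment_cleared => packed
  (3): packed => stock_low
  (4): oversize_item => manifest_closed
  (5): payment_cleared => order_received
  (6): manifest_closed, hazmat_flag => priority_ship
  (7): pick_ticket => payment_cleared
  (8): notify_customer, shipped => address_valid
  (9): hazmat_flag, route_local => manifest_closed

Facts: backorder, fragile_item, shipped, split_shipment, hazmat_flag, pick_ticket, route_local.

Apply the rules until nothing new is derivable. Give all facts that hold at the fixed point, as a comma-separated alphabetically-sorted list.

Round 1: (7) [pick_ticket => payment_cleared]; (9) [hazmat_flag, route_local => manifest_closed]. New: payment_cleared, manifest_closed.
Round 2: (2) [manifest_closed, payment_cleared => packed]; (5) [payment_cleared => order_received]; (6) [manifest_closed, hazmat_flag => priority_ship]. New: packed, order_received, priority_ship.
Round 3: (3) [packed => stock_low]. New: stock_low.

backorder, fragile_item, hazmat_flag, manifest_closed, order_received, packed, payment_cleared, pick_ticket, priority_ship, route_local, shipped, split_shipment, stock_low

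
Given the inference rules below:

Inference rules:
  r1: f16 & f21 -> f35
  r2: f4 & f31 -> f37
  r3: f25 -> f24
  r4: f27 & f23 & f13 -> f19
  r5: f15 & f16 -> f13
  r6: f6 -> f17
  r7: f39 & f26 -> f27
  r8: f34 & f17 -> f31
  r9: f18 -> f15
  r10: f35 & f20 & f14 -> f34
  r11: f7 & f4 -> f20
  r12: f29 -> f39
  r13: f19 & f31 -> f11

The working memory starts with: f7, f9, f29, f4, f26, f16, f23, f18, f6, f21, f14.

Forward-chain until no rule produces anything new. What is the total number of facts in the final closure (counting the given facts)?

23

Round 1 fires r1, r6, r9, r11, r12, giving f35, f17, f15, f20, f39.
Round 2 fires r5, r7, r10, giving f13, f27, f34.
Round 3 fires r4, r8, giving f19, f31.
Round 4 fires r2, r13, giving f37, f11.
Closure: {f11, f13, f14, f15, f16, f17, f18, f19, f20, f21, f23, f26, f27, f29, f31, f34, f35, f37, f39, f4, f6, f7, f9} — 23 facts.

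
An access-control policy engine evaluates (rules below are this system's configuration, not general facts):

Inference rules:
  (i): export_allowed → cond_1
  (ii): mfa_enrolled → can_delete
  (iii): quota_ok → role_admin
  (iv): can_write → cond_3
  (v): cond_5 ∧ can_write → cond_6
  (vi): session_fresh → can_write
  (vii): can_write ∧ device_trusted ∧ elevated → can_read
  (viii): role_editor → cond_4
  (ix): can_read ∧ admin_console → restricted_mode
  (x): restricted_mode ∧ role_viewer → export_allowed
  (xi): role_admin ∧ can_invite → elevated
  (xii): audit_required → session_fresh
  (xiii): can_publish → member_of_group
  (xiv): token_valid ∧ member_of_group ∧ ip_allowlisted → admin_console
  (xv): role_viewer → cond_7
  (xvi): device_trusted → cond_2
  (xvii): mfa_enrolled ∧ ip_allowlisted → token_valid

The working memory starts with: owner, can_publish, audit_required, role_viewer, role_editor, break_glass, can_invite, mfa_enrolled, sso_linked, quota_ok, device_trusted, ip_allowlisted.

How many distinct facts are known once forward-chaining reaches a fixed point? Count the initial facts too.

[1] (ii) [mfa_enrolled → can_delete]; (iii) [quota_ok → role_admin]; (viii) [role_editor → cond_4]; (xii) [audit_required → session_fresh]; (xiii) [can_publish → member_of_group]; (xv) [role_viewer → cond_7]; (xvi) [device_trusted → cond_2]; (xvii) [mfa_enrolled ∧ ip_allowlisted → token_valid]. ⇒ new: can_delete, role_admin, cond_4, session_fresh, member_of_group, cond_7, cond_2, token_valid.
[2] (vi) [session_fresh → can_write]; (xi) [role_admin ∧ can_invite → elevated]; (xiv) [token_valid ∧ member_of_group ∧ ip_allowlisted → admin_console]. ⇒ new: can_write, elevated, admin_console.
[3] (iv) [can_write → cond_3]; (vii) [can_write ∧ device_trusted ∧ elevated → can_read]. ⇒ new: cond_3, can_read.
[4] (ix) [can_read ∧ admin_console → restricted_mode]. ⇒ new: restricted_mode.
[5] (x) [restricted_mode ∧ role_viewer → export_allowed]. ⇒ new: export_allowed.
[6] (i) [export_allowed → cond_1]. ⇒ new: cond_1.
Closure: {admin_console, audit_required, break_glass, can_delete, can_invite, can_publish, can_read, can_write, cond_1, cond_2, cond_3, cond_4, cond_7, device_trusted, elevated, export_allowed, ip_allowlisted, member_of_group, mfa_enrolled, owner, quota_ok, restricted_mode, role_admin, role_editor, role_viewer, session_fresh, sso_linked, token_valid} — 28 facts.

28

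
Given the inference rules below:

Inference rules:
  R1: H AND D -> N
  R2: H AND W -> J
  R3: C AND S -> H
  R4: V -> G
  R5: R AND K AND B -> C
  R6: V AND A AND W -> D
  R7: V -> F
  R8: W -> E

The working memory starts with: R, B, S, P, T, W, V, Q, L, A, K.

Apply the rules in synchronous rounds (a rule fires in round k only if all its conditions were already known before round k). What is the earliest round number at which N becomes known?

3

Round 1: R4 [V -> G]; R5 [R AND K AND B -> C]; R6 [V AND A AND W -> D]; R7 [V -> F]; R8 [W -> E]. New: G, C, D, F, E.
Round 2: R3 [C AND S -> H]. New: H.
Round 3: R1 [H AND D -> N]; R2 [H AND W -> J]. New: N, J.
N first appears in round 3.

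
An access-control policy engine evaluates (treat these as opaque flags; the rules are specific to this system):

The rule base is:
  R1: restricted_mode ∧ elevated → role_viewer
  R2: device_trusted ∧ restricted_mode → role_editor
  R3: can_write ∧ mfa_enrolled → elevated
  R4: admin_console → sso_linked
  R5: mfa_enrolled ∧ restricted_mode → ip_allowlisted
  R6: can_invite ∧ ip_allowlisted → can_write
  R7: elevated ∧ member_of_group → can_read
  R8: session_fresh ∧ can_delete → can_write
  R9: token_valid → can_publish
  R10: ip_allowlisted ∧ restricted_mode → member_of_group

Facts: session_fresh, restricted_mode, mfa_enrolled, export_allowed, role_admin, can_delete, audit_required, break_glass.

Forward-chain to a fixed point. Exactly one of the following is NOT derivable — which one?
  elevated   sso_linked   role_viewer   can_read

sso_linked

[1] R5 [mfa_enrolled ∧ restricted_mode → ip_allowlisted]; R8 [session_fresh ∧ can_delete → can_write]. ⇒ new: ip_allowlisted, can_write.
[2] R3 [can_write ∧ mfa_enrolled → elevated]; R10 [ip_allowlisted ∧ restricted_mode → member_of_group]. ⇒ new: elevated, member_of_group.
[3] R1 [restricted_mode ∧ elevated → role_viewer]; R7 [elevated ∧ member_of_group → can_read]. ⇒ new: role_viewer, can_read.
Derived: role_viewer (round 3), can_read (round 3), elevated (round 2). sso_linked never appears in any round.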